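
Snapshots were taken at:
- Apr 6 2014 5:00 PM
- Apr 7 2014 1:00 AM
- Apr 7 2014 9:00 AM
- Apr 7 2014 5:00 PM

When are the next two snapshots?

Apr 8 2014 1:00 AM, Apr 8 2014 9:00 AM

Gaps: 8, 8, 8 hours — each event is 8 hours after the previous one.
Apr 7 2014 5:00 PM + 8 h = Apr 8 2014 1:00 AM.
Apr 8 2014 1:00 AM + 8 h = Apr 8 2014 9:00 AM.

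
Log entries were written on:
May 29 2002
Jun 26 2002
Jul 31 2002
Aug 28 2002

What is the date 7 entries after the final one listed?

These are Wednesdays with 28, 35, 28-day gaps.
Each is the final Wednesday of its month — May 29 2002 is past the 28th, so '4th Wednesday' doesn't fit.
Last Wednesday of September 2002: Sep 25 2002.
Last Wednesday of October 2002: Oct 30 2002.
November 2002 ends with Wednesday Nov 27 2002.
December 2002 ends with Wednesday Dec 25 2002.
Last Wednesday of January 2003: Jan 29 2003.
Last Wednesday of February 2003: Feb 26 2003.
Last Wednesday of March 2003: Mar 26 2003.

Mar 26 2003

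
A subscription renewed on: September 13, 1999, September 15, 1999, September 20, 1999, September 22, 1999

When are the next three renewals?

Gaps: 2, 5, 2 days — not constant, but cyclic with period 2.
The events fall on every Monday and Wednesday.
The following Monday is September 27, 1999.
Next Wednesday: September 29, 1999.
Next Monday: October 4, 1999.

September 27, 1999; September 29, 1999; October 4, 1999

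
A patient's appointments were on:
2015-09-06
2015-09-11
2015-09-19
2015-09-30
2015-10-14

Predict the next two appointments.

The spacing grows by 3 each time: 5, 8, 11, 14 days.
Next gap: 17 days. 2015-10-14 + 17 days = 2015-10-31.
Next gap: 20 days. 2015-10-31 + 20 days = 2015-11-20.

2015-10-31, 2015-11-20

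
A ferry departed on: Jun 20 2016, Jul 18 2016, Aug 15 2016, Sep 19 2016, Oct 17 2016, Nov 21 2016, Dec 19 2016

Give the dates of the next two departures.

Jan 16 2017, Feb 20 2017

Gaps: 28, 28, 35, 28, 35, 28 days — a mix of 28 and 35. Every date is a Monday.
Each is the 3rd Monday of its month.
3rd Monday of January 2017: Jan 16 2017.
February 2017 — 3rd Monday is Feb 20 2017.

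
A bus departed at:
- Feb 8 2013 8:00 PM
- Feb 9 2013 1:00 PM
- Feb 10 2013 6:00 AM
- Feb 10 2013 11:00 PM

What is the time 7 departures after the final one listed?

Feb 15 2013 10:00 PM

Gaps: 17, 17, 17 hours — each event is 17 hours after the previous one.
Feb 10 2013 11:00 PM + 17 h = Feb 11 2013 4:00 PM.
Feb 11 2013 4:00 PM + 17 h = Feb 12 2013 9:00 AM.
Feb 12 2013 9:00 AM + 17 h = Feb 13 2013 2:00 AM.
Feb 13 2013 2:00 AM + 17 h = Feb 13 2013 7:00 PM.
Feb 13 2013 7:00 PM + 17 h = Feb 14 2013 12:00 PM.
Feb 14 2013 12:00 PM + 17 h = Feb 15 2013 5:00 AM.
Feb 15 2013 5:00 AM + 17 h = Feb 15 2013 10:00 PM.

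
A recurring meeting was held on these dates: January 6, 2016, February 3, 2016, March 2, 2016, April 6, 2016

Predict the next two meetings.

May 4, 2016; June 1, 2016

Gaps: 28, 28, 35 days — a mix of 28 and 35. Every date is a Wednesday.
Each is the 1st Wednesday of its month.
1st Wednesday of May 2016: May 4, 2016.
1st Wednesday of June 2016: June 1, 2016.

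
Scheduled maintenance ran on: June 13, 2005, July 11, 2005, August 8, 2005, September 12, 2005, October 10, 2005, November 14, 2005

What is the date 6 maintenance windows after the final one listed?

May 8, 2006

All dates are Mondays, 28, 28, 35, 28, 35 days apart.
Specifically, the 2nd Monday of each month.
2nd Monday of December 2005: December 12, 2005.
2nd Monday of January 2006: January 9, 2006.
2nd Monday of February 2006: February 13, 2006.
2nd Monday of March 2006: March 13, 2006.
2nd Monday of April 2006: April 10, 2006.
2nd Monday of May 2006: May 8, 2006.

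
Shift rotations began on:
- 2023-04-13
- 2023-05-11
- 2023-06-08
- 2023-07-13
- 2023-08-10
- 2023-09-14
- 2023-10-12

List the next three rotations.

2023-11-09, 2023-12-14, 2024-01-11

All dates are Thursdays, 28, 28, 35, 28, 35, 28 days apart.
Specifically, the 2nd Thursday of each month.
2nd Thursday of November 2023: 2023-11-09.
December 2023 — 2nd Thursday is 2023-12-14.
2nd Thursday of January 2024: 2024-01-11.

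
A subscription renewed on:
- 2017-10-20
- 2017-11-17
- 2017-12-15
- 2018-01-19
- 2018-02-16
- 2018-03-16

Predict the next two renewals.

All dates are Fridays, 28, 28, 35, 28, 28 days apart.
Specifically, the 3rd Friday of each month.
April 2018 — 3rd Friday is 2018-04-20.
3rd Friday of May 2018: 2018-05-18.

2018-04-20, 2018-05-18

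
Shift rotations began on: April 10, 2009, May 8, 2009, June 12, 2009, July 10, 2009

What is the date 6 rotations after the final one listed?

All dates are Fridays, 28, 35, 28 days apart.
Specifically, the 2nd Friday of each month.
2nd Friday of August 2009: August 14, 2009.
September 2009 — 2nd Friday is September 11, 2009.
2nd Friday of October 2009: October 9, 2009.
2nd Friday of November 2009: November 13, 2009.
December 2009 — 2nd Friday is December 11, 2009.
2nd Friday of January 2010: January 8, 2010.

January 8, 2010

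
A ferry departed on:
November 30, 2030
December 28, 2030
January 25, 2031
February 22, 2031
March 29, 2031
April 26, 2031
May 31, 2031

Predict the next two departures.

June 28, 2031; July 26, 2031

These are Saturdays with 28, 28, 28, 35, 28, 35-day gaps.
Each is the final Saturday of its month — November 30, 2030 is past the 28th, so '4th Saturday' doesn't fit.
Last Saturday of June 2031: June 28, 2031.
July 2031 ends with Saturday July 26, 2031.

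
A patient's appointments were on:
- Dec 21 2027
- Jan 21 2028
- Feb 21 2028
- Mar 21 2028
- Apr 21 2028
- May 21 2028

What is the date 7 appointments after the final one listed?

Gaps: 31, 31, 29, 31, 30 days — not constant. Every event is on the 21st of the month.
Pattern: the 21st of each month.
Next: June 2028 → Jun 21 2028.
July 2028: Jul 21 2028.
Next: August 2028 → Aug 21 2028.
September 2028: Sep 21 2028.
Next: October 2028 → Oct 21 2028.
Next: November 2028 → Nov 21 2028.
December 2028: Dec 21 2028.

Dec 21 2028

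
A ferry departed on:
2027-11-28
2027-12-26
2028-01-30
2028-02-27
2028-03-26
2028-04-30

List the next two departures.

2028-05-28, 2028-06-25

These are Sundays with 28, 35, 28, 28, 35-day gaps.
Each is the final Sunday of its month — 2028-01-30 is past the 28th, so '4th Sunday' doesn't fit.
Last Sunday of May 2028: 2028-05-28.
Last Sunday of June 2028: 2028-06-25.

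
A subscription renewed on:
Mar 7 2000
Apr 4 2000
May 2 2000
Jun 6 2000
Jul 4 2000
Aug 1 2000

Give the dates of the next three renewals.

Sep 5 2000, Oct 3 2000, Nov 7 2000

Gaps: 28, 28, 35, 28, 28 days — a mix of 28 and 35. Every date is a Tuesday.
Each is the 1st Tuesday of its month.
September 2000 — 1st Tuesday is Sep 5 2000.
1st Tuesday of October 2000: Oct 3 2000.
November 2000 — 1st Tuesday is Nov 7 2000.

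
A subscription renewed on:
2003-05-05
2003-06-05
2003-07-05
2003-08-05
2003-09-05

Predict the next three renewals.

Gaps: 31, 30, 31, 31 days — not constant. Every event is on the 5th of the month.
Pattern: the 5th of each month.
Next: October 2003 → 2003-10-05.
Next: November 2003 → 2003-11-05.
Next: December 2003 → 2003-12-05.

2003-10-05, 2003-11-05, 2003-12-05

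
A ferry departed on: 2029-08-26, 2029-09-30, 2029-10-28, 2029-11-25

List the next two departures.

2029-12-30, 2030-01-27

All Sundays; the gaps (35, 28, 28) vary with month length.
This is the last Sunday of each month.
December 2029 ends with Sunday 2029-12-30.
January 2030 ends with Sunday 2030-01-27.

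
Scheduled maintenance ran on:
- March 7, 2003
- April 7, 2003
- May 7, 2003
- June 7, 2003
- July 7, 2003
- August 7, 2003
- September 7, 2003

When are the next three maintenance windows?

Each date is the 7th; the gaps (31, 30, 31, 30, 31, 31) track the month lengths.
The rule is the 7th of each month.
Next: October 2003 → October 7, 2003.
Next: November 2003 → November 7, 2003.
Next: December 2003 → December 7, 2003.

October 7, 2003; November 7, 2003; December 7, 2003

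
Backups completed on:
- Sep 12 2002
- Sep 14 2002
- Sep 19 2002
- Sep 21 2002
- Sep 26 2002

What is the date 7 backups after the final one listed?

Gaps: 2, 5, 2, 5 days — not constant, but cyclic with period 2.
The events fall on every Thursday and Saturday.
Next Saturday: Sep 28 2002.
Next Thursday: Oct 3 2002.
Next Saturday: Oct 5 2002.
The following Thursday is Oct 10 2002.
Next Saturday: Oct 12 2002.
The following Thursday is Oct 17 2002.
The following Saturday is Oct 19 2002.

Oct 19 2002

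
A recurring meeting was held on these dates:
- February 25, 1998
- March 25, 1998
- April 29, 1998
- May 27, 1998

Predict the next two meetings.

June 24, 1998; July 29, 1998

Every date is a Wednesday; gaps 28, 35, 28 days.
Each is the last Wednesday of its month (at least one falls on the 29th or later, ruling out '4th Wednesday').
June 1998 ends with Wednesday June 24, 1998.
Last Wednesday of July 1998: July 29, 1998.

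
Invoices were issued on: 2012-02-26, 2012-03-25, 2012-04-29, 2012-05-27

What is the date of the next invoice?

2012-06-24

All Sundays; the gaps (28, 35, 28) vary with month length.
This is the last Sunday of each month.
June 2012 ends with Sunday 2012-06-24.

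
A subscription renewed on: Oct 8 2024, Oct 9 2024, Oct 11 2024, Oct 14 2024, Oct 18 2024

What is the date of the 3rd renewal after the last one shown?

Nov 5 2024

Gaps: 1, 2, 3, 4 days — each gap is 1 larger than the previous one.
Next gap: 5 days. Oct 18 2024 + 5 days = Oct 23 2024.
Next gap: 6 days. Oct 23 2024 + 6 days = Oct 29 2024.
Next gap: 7 days. Oct 29 2024 + 7 days = Nov 5 2024.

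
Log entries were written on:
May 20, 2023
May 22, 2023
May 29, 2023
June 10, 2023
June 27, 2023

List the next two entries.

July 19, 2023; August 15, 2023

Gaps: 2, 7, 12, 17 days — each gap is 5 larger than the previous one.
Next gap: 22 days. June 27, 2023 + 22 days = July 19, 2023.
Next gap: 27 days. July 19, 2023 + 27 days = August 15, 2023.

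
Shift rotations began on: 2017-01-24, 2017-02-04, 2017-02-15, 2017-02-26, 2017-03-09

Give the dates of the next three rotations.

2017-03-20, 2017-03-31, 2017-04-11

Gaps between consecutive events: 11, 11, 11, 11 days — a constant 11-day interval.
2017-03-09 + 11 days = 2017-03-20.
2017-03-20 + 11 days = 2017-03-31.
2017-03-31 + 11 days = 2017-04-11.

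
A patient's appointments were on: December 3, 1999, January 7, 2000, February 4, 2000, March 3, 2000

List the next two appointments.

All dates are Fridays, 35, 28, 28 days apart.
Specifically, the 1st Friday of each month.
April 2000 — 1st Friday is April 7, 2000.
1st Friday of May 2000: May 5, 2000.

April 7, 2000; May 5, 2000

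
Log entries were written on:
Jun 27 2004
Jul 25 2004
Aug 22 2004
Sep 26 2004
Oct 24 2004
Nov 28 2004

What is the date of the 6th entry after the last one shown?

Gaps: 28, 28, 35, 28, 35 days — a mix of 28 and 35. Every date is a Sunday.
Each is the 4th Sunday of its month.
4th Sunday of December 2004: Dec 26 2004.
January 2005 — 4th Sunday is Jan 23 2005.
4th Sunday of February 2005: Feb 27 2005.
4th Sunday of March 2005: Mar 27 2005.
April 2005 — 4th Sunday is Apr 24 2005.
May 2005 — 4th Sunday is May 22 2005.

May 22 2005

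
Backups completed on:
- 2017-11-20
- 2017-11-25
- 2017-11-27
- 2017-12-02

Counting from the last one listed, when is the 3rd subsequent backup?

2017-12-11

Every event lands on a Monday or Saturday (gaps cycle 5, 2, 5).
So the schedule is: every Monday and Saturday.
Next Monday: 2017-12-04.
The following Saturday is 2017-12-09.
The following Monday is 2017-12-11.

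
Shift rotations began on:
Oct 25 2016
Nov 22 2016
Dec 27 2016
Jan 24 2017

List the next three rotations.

Feb 28 2017, Mar 28 2017, Apr 25 2017

All dates are Tuesdays, 28, 35, 28 days apart.
Specifically, the 4th Tuesday of each month.
February 2017 — 4th Tuesday is Feb 28 2017.
March 2017 — 4th Tuesday is Mar 28 2017.
April 2017 — 4th Tuesday is Apr 25 2017.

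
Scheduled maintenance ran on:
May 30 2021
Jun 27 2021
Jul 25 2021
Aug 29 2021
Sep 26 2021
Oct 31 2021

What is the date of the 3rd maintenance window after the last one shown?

These are Sundays with 28, 28, 35, 28, 35-day gaps.
Each is the final Sunday of its month — May 30 2021 is past the 28th, so '4th Sunday' doesn't fit.
Last Sunday of November 2021: Nov 28 2021.
December 2021 ends with Sunday Dec 26 2021.
January 2022 ends with Sunday Jan 30 2022.

Jan 30 2022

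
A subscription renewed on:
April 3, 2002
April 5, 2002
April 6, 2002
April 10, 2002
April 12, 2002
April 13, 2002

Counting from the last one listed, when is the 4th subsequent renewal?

April 24, 2002

The gap pattern 2, 1, 4, 2, 1 repeats every 3 events.
These are the Wednesdays, Fridays and Saturdays of each week.
The following Wednesday is April 17, 2002.
The following Friday is April 19, 2002.
The following Saturday is April 20, 2002.
The following Wednesday is April 24, 2002.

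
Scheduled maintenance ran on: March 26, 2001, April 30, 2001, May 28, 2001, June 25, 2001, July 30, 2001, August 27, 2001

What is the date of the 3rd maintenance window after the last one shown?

November 26, 2001

Every date is a Monday; gaps 35, 28, 28, 35, 28 days.
Each is the last Monday of its month (at least one falls on the 29th or later, ruling out '4th Monday').
Last Monday of September 2001: September 24, 2001.
Last Monday of October 2001: October 29, 2001.
November 2001 ends with Monday November 26, 2001.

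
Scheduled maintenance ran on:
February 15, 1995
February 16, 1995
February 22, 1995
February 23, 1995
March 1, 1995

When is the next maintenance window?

Every event lands on a Wednesday or Thursday (gaps cycle 1, 6, 1, 6).
So the schedule is: every Wednesday and Thursday.
Next Thursday: March 2, 1995.

March 2, 1995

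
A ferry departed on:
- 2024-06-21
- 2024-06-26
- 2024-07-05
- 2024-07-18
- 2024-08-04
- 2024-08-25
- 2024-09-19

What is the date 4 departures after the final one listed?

The spacing grows by 4 each time: 5, 9, 13, 17, 21, 25 days.
Next gap: 29 days. 2024-09-19 + 29 days = 2024-10-18.
Next gap: 33 days. 2024-10-18 + 33 days = 2024-11-20.
Next gap: 37 days. 2024-11-20 + 37 days = 2024-12-27.
Next gap: 41 days. 2024-12-27 + 41 days = 2025-02-06.

2025-02-06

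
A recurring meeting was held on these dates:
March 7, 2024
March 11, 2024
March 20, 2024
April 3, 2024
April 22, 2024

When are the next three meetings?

May 16, 2024; June 14, 2024; July 18, 2024

The spacing grows by 5 each time: 4, 9, 14, 19 days.
Next gap: 24 days. April 22, 2024 + 24 days = May 16, 2024.
Next gap: 29 days. May 16, 2024 + 29 days = June 14, 2024.
Next gap: 34 days. June 14, 2024 + 34 days = July 18, 2024.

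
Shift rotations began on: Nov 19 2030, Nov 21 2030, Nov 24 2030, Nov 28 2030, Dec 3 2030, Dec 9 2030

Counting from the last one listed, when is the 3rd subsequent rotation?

Jan 2 2031

The spacing grows by 1 each time: 2, 3, 4, 5, 6 days.
Next gap: 7 days. Dec 9 2030 + 7 days = Dec 16 2030.
Next gap: 8 days. Dec 16 2030 + 8 days = Dec 24 2030.
Next gap: 9 days. Dec 24 2030 + 9 days = Jan 2 2031.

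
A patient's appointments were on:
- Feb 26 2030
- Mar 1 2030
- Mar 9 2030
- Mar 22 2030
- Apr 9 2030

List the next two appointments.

Gaps: 3, 8, 13, 18 days — each gap is 5 larger than the previous one.
Next gap: 23 days. Apr 9 2030 + 23 days = May 2 2030.
Next gap: 28 days. May 2 2030 + 28 days = May 30 2030.

May 2 2030, May 30 2030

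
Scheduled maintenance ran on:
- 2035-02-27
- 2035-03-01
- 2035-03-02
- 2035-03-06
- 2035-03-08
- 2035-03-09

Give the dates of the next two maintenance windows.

Gaps: 2, 1, 4, 2, 1 days — not constant, but cyclic with period 3.
The events fall on every Tuesday, Thursday and Friday.
The following Tuesday is 2035-03-13.
The following Thursday is 2035-03-15.

2035-03-13, 2035-03-15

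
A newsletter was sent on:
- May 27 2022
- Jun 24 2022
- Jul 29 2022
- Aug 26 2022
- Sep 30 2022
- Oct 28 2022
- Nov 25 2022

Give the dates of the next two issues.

Every date is a Friday; gaps 28, 35, 28, 35, 28, 28 days.
Each is the last Friday of its month (at least one falls on the 29th or later, ruling out '4th Friday').
December 2022 ends with Friday Dec 30 2022.
January 2023 ends with Friday Jan 27 2023.

Dec 30 2022, Jan 27 2023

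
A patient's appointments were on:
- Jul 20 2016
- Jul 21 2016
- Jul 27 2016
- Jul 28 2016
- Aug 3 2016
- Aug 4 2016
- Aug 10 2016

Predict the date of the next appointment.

Aug 11 2016

Every event lands on a Wednesday or Thursday (gaps cycle 1, 6, 1, 6, 1, 6).
So the schedule is: every Wednesday and Thursday.
Next Thursday: Aug 11 2016.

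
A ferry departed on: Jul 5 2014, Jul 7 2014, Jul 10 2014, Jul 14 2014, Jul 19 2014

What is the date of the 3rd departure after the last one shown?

Aug 9 2014

Intervals are 2, 3, 4, 5 days — an arithmetic progression with common difference 1.
Next gap: 6 days. Jul 19 2014 + 6 days = Jul 25 2014.
Next gap: 7 days. Jul 25 2014 + 7 days = Aug 1 2014.
Next gap: 8 days. Aug 1 2014 + 8 days = Aug 9 2014.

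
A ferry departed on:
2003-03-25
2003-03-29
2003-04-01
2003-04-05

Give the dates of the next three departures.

2003-04-08, 2003-04-12, 2003-04-15

The gap pattern 4, 3, 4 repeats every 2 events.
These are the Tuesdays and Saturdays of each week.
The following Tuesday is 2003-04-08.
Next Saturday: 2003-04-12.
The following Tuesday is 2003-04-15.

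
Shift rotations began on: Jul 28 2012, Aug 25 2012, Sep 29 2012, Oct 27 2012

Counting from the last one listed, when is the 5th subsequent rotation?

Mar 30 2013

These are Saturdays with 28, 35, 28-day gaps.
Each is the final Saturday of its month — Sep 29 2012 is past the 28th, so '4th Saturday' doesn't fit.
Last Saturday of November 2012: Nov 24 2012.
Last Saturday of December 2012: Dec 29 2012.
Last Saturday of January 2013: Jan 26 2013.
Last Saturday of February 2013: Feb 23 2013.
March 2013 ends with Saturday Mar 30 2013.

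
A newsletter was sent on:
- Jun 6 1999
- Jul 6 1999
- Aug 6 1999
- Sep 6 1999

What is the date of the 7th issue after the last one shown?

Apr 6 2000

The day-of-month is always 6 (30, 31, 31 days between events).
So this recurs on the 6th of each month.
Next: October 1999 → Oct 6 1999.
November 1999: Nov 6 1999.
Next: December 1999 → Dec 6 1999.
January 2000: Jan 6 2000.
Next: February 2000 → Feb 6 2000.
March 2000: Mar 6 2000.
Next: April 2000 → Apr 6 2000.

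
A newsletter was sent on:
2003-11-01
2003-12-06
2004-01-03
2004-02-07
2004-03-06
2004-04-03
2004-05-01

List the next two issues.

2004-06-05, 2004-07-03

All dates are Saturdays, 35, 28, 35, 28, 28, 28 days apart.
Specifically, the 1st Saturday of each month.
1st Saturday of June 2004: 2004-06-05.
July 2004 — 1st Saturday is 2004-07-03.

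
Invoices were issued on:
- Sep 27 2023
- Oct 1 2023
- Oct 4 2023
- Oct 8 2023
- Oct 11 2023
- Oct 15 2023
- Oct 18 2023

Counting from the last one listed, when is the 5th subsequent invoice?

Nov 5 2023

Gaps: 4, 3, 4, 3, 4, 3 days — not constant, but cyclic with period 2.
The events fall on every Wednesday and Sunday.
Next Sunday: Oct 22 2023.
Next Wednesday: Oct 25 2023.
Next Sunday: Oct 29 2023.
Next Wednesday: Nov 1 2023.
Next Sunday: Nov 5 2023.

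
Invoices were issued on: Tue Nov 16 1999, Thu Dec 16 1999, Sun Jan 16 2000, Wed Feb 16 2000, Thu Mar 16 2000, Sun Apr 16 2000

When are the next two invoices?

Gaps: 30, 31, 31, 29, 31 days — not constant. Every event is on the 16th of the month.
Pattern: the 16th of each month.
Next: May 2000 → Tue May 16 2000.
June 2000: Fri Jun 16 2000.

Tue May 16 2000, Fri Jun 16 2000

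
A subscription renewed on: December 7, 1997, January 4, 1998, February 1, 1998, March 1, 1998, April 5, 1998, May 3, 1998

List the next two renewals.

All dates are Sundays, 28, 28, 28, 35, 28 days apart.
Specifically, the 1st Sunday of each month.
1st Sunday of June 1998: June 7, 1998.
July 1998 — 1st Sunday is July 5, 1998.

June 7, 1998; July 5, 1998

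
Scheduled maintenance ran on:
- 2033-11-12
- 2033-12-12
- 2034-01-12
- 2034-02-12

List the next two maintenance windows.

Gaps: 30, 31, 31 days — not constant. Every event is on the 12th of the month.
Pattern: the 12th of each month.
Next: March 2034 → 2034-03-12.
Next: April 2034 → 2034-04-12.

2034-03-12, 2034-04-12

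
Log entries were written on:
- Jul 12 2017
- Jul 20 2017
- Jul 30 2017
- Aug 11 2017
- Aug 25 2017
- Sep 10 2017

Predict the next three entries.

Intervals are 8, 10, 12, 14, 16 days — an arithmetic progression with common difference 2.
Next gap: 18 days. Sep 10 2017 + 18 days = Sep 28 2017.
Next gap: 20 days. Sep 28 2017 + 20 days = Oct 18 2017.
Next gap: 22 days. Oct 18 2017 + 22 days = Nov 9 2017.

Sep 28 2017, Oct 18 2017, Nov 9 2017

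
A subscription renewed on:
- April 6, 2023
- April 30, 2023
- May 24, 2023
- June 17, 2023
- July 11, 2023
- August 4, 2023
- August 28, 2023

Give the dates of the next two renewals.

September 21, 2023; October 15, 2023

The spacing is 24, 24, 24, 24, 24, 24 days — always 24 days.
August 28, 2023 + 24 days = September 21, 2023.
September 21, 2023 + 24 days = October 15, 2023.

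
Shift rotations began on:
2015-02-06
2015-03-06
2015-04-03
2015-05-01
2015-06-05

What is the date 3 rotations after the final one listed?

These are Fridays at 28- or 35-day spacing (28, 28, 28, 35).
The pattern: 1st Friday of the month.
1st Friday of July 2015: 2015-07-03.
1st Friday of August 2015: 2015-08-07.
1st Friday of September 2015: 2015-09-04.

2015-09-04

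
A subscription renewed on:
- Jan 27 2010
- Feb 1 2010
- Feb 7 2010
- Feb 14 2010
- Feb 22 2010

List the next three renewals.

Intervals are 5, 6, 7, 8 days — an arithmetic progression with common difference 1.
Next gap: 9 days. Feb 22 2010 + 9 days = Mar 3 2010.
Next gap: 10 days. Mar 3 2010 + 10 days = Mar 13 2010.
Next gap: 11 days. Mar 13 2010 + 11 days = Mar 24 2010.

Mar 3 2010, Mar 13 2010, Mar 24 2010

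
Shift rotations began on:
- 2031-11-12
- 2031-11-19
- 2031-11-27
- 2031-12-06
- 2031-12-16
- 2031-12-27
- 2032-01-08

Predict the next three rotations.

The spacing grows by 1 each time: 7, 8, 9, 10, 11, 12 days.
Next gap: 13 days. 2032-01-08 + 13 days = 2032-01-21.
Next gap: 14 days. 2032-01-21 + 14 days = 2032-02-04.
Next gap: 15 days. 2032-02-04 + 15 days = 2032-02-19.

2032-01-21, 2032-02-04, 2032-02-19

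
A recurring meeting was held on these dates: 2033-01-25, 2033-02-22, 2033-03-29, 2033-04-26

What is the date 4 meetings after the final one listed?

2033-08-30

These are Tuesdays with 28, 35, 28-day gaps.
Each is the final Tuesday of its month — 2033-03-29 is past the 28th, so '4th Tuesday' doesn't fit.
May 2033 ends with Tuesday 2033-05-31.
June 2033 ends with Tuesday 2033-06-28.
Last Tuesday of July 2033: 2033-07-26.
Last Tuesday of August 2033: 2033-08-30.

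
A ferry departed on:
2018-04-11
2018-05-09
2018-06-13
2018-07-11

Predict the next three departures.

2018-08-08, 2018-09-12, 2018-10-10

Gaps: 28, 35, 28 days — a mix of 28 and 35. Every date is a Wednesday.
Each is the 2nd Wednesday of its month.
August 2018 — 2nd Wednesday is 2018-08-08.
2nd Wednesday of September 2018: 2018-09-12.
October 2018 — 2nd Wednesday is 2018-10-10.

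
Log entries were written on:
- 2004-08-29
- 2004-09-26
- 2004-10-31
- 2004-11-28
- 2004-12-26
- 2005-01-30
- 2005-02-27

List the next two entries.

2005-03-27, 2005-04-24

Every date is a Sunday; gaps 28, 35, 28, 28, 35, 28 days.
Each is the last Sunday of its month (at least one falls on the 29th or later, ruling out '4th Sunday').
Last Sunday of March 2005: 2005-03-27.
April 2005 ends with Sunday 2005-04-24.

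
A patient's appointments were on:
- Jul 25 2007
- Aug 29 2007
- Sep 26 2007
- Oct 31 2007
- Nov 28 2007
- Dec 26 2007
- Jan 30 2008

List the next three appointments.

Every date is a Wednesday; gaps 35, 28, 35, 28, 28, 35 days.
Each is the last Wednesday of its month (at least one falls on the 29th or later, ruling out '4th Wednesday').
February 2008 ends with Wednesday Feb 27 2008.
Last Wednesday of March 2008: Mar 26 2008.
April 2008 ends with Wednesday Apr 30 2008.

Feb 27 2008, Mar 26 2008, Apr 30 2008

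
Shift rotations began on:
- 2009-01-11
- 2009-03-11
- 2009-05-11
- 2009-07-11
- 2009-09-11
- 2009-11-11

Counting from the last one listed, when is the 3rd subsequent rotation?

Gaps: 59, 61, 61, 62, 61 days — not constant. Every event is on the 11th of the month.
Pattern: the 11th of every 2 months.
Next: January 2010 → 2010-01-11.
March 2010: 2010-03-11.
Next: May 2010 → 2010-05-11.

2010-05-11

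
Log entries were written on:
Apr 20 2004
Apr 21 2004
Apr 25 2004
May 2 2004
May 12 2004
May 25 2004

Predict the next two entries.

Jun 10 2004, Jun 29 2004

Intervals are 1, 4, 7, 10, 13 days — an arithmetic progression with common difference 3.
Next gap: 16 days. May 25 2004 + 16 days = Jun 10 2004.
Next gap: 19 days. Jun 10 2004 + 19 days = Jun 29 2004.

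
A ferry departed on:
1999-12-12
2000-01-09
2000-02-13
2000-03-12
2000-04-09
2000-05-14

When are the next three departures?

Gaps: 28, 35, 28, 28, 35 days — a mix of 28 and 35. Every date is a Sunday.
Each is the 2nd Sunday of its month.
June 2000 — 2nd Sunday is 2000-06-11.
2nd Sunday of July 2000: 2000-07-09.
2nd Sunday of August 2000: 2000-08-13.

2000-06-11, 2000-07-09, 2000-08-13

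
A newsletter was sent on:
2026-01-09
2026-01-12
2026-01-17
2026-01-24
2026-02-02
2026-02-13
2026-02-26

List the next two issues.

Gaps: 3, 5, 7, 9, 11, 13 days — each gap is 2 larger than the previous one.
Next gap: 15 days. 2026-02-26 + 15 days = 2026-03-13.
Next gap: 17 days. 2026-03-13 + 17 days = 2026-03-30.

2026-03-13, 2026-03-30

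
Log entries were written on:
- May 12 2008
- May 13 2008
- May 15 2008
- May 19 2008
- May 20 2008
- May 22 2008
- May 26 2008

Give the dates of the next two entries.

May 27 2008, May 29 2008

Every event lands on a Monday or Tuesday or Thursday (gaps cycle 1, 2, 4, 1, 2, 4).
So the schedule is: every Monday, Tuesday and Thursday.
The following Tuesday is May 27 2008.
Next Thursday: May 29 2008.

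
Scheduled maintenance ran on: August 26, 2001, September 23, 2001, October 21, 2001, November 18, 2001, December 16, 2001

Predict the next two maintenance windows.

Every event comes 28 days after the last (28, 28, 28, 28).
December 16, 2001 + 28 days = January 13, 2002.
January 13, 2002 + 28 days = February 10, 2002.

January 13, 2002; February 10, 2002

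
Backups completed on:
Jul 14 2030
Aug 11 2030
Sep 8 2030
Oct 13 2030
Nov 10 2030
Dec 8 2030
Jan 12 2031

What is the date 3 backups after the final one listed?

Apr 13 2031

All dates are Sundays, 28, 28, 35, 28, 28, 35 days apart.
Specifically, the 2nd Sunday of each month.
2nd Sunday of February 2031: Feb 9 2031.
2nd Sunday of March 2031: Mar 9 2031.
2nd Sunday of April 2031: Apr 13 2031.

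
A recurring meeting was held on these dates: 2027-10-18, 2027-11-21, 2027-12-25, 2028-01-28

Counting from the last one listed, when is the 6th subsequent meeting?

Every event comes 34 days after the last (34, 34, 34).
2028-01-28 + 34 days = 2028-03-02.
2028-03-02 + 34 days = 2028-04-05.
2028-04-05 + 34 days = 2028-05-09.
2028-05-09 + 34 days = 2028-06-12.
2028-06-12 + 34 days = 2028-07-16.
2028-07-16 + 34 days = 2028-08-19.

2028-08-19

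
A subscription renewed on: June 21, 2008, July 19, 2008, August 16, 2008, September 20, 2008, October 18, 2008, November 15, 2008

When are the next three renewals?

December 20, 2008; January 17, 2009; February 21, 2009

All dates are Saturdays, 28, 28, 35, 28, 28 days apart.
Specifically, the 3rd Saturday of each month.
December 2008 — 3rd Saturday is December 20, 2008.
January 2009 — 3rd Saturday is January 17, 2009.
3rd Saturday of February 2009: February 21, 2009.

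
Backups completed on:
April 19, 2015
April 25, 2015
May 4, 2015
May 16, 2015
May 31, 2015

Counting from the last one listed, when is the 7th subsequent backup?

December 6, 2015

Intervals are 6, 9, 12, 15 days — an arithmetic progression with common difference 3.
Next gap: 18 days. May 31, 2015 + 18 days = June 18, 2015.
Next gap: 21 days. June 18, 2015 + 21 days = July 9, 2015.
Next gap: 24 days. July 9, 2015 + 24 days = August 2, 2015.
Next gap: 27 days. August 2, 2015 + 27 days = August 29, 2015.
Next gap: 30 days. August 29, 2015 + 30 days = September 28, 2015.
Next gap: 33 days. September 28, 2015 + 33 days = October 31, 2015.
Next gap: 36 days. October 31, 2015 + 36 days = December 6, 2015.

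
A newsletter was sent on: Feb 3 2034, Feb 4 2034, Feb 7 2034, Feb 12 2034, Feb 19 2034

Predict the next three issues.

Feb 28 2034, Mar 11 2034, Mar 24 2034

The spacing grows by 2 each time: 1, 3, 5, 7 days.
Next gap: 9 days. Feb 19 2034 + 9 days = Feb 28 2034.
Next gap: 11 days. Feb 28 2034 + 11 days = Mar 11 2034.
Next gap: 13 days. Mar 11 2034 + 13 days = Mar 24 2034.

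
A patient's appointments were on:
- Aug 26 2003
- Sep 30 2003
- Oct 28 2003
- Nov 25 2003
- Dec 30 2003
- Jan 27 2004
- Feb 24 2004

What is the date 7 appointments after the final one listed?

All Tuesdays; the gaps (35, 28, 28, 35, 28, 28) vary with month length.
This is the last Tuesday of each month.
March 2004 ends with Tuesday Mar 30 2004.
April 2004 ends with Tuesday Apr 27 2004.
May 2004 ends with Tuesday May 25 2004.
June 2004 ends with Tuesday Jun 29 2004.
July 2004 ends with Tuesday Jul 27 2004.
Last Tuesday of August 2004: Aug 31 2004.
September 2004 ends with Tuesday Sep 28 2004.

Sep 28 2004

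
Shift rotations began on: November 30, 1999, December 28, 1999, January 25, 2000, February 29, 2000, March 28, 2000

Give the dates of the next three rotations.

All Tuesdays; the gaps (28, 28, 35, 28) vary with month length.
This is the last Tuesday of each month.
April 2000 ends with Tuesday April 25, 2000.
May 2000 ends with Tuesday May 30, 2000.
Last Tuesday of June 2000: June 27, 2000.

April 25, 2000; May 30, 2000; June 27, 2000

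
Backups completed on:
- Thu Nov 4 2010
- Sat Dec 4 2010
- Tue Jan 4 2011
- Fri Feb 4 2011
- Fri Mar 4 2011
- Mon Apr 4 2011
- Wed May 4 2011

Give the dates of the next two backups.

Sat Jun 4 2011, Mon Jul 4 2011

Gaps: 30, 31, 31, 28, 31, 30 days — not constant. Every event is on the 4th of the month.
Pattern: the 4th of each month.
June 2011: Sat Jun 4 2011.
Next: July 2011 → Mon Jul 4 2011.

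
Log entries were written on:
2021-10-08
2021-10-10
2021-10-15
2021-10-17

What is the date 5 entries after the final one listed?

The gap pattern 2, 5, 2 repeats every 2 events.
These are the Fridays and Sundays of each week.
Next Friday: 2021-10-22.
The following Sunday is 2021-10-24.
Next Friday: 2021-10-29.
The following Sunday is 2021-10-31.
Next Friday: 2021-11-05.

2021-11-05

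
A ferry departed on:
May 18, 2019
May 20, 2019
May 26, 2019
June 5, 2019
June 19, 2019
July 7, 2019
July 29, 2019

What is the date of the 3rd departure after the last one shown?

October 27, 2019

Intervals are 2, 6, 10, 14, 18, 22 days — an arithmetic progression with common difference 4.
Next gap: 26 days. July 29, 2019 + 26 days = August 24, 2019.
Next gap: 30 days. August 24, 2019 + 30 days = September 23, 2019.
Next gap: 34 days. September 23, 2019 + 34 days = October 27, 2019.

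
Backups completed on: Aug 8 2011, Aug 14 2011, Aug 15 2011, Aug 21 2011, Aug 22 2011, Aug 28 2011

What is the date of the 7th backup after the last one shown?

Gaps: 6, 1, 6, 1, 6 days — not constant, but cyclic with period 2.
The events fall on every Monday and Sunday.
Next Monday: Aug 29 2011.
The following Sunday is Sep 4 2011.
Next Monday: Sep 5 2011.
The following Sunday is Sep 11 2011.
The following Monday is Sep 12 2011.
The following Sunday is Sep 18 2011.
Next Monday: Sep 19 2011.

Sep 19 2011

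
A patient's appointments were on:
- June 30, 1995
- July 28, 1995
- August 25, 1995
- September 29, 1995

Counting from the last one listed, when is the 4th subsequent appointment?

January 26, 1996

These are Fridays with 28, 28, 35-day gaps.
Each is the final Friday of its month — June 30, 1995 is past the 28th, so '4th Friday' doesn't fit.
Last Friday of October 1995: October 27, 1995.
Last Friday of November 1995: November 24, 1995.
Last Friday of December 1995: December 29, 1995.
Last Friday of January 1996: January 26, 1996.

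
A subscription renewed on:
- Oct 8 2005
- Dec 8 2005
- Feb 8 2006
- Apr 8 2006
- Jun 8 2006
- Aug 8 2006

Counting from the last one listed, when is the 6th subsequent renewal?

The day-of-month is always 8 (61, 62, 59, 61, 61 days between events).
So this recurs on the 8th of every 2 months.
Next: October 2006 → Oct 8 2006.
Next: December 2006 → Dec 8 2006.
Next: February 2007 → Feb 8 2007.
April 2007: Apr 8 2007.
Next: June 2007 → Jun 8 2007.
Next: August 2007 → Aug 8 2007.

Aug 8 2007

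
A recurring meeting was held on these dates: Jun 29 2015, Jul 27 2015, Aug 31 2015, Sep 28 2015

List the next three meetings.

Every date is a Monday; gaps 28, 35, 28 days.
Each is the last Monday of its month (at least one falls on the 29th or later, ruling out '4th Monday').
Last Monday of October 2015: Oct 26 2015.
November 2015 ends with Monday Nov 30 2015.
December 2015 ends with Monday Dec 28 2015.

Oct 26 2015, Nov 30 2015, Dec 28 2015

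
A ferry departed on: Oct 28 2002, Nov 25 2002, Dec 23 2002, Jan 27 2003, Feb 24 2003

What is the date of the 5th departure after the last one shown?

All dates are Mondays, 28, 28, 35, 28 days apart.
Specifically, the 4th Monday of each month.
March 2003 — 4th Monday is Mar 24 2003.
4th Monday of April 2003: Apr 28 2003.
May 2003 — 4th Monday is May 26 2003.
4th Monday of June 2003: Jun 23 2003.
July 2003 — 4th Monday is Jul 28 2003.

Jul 28 2003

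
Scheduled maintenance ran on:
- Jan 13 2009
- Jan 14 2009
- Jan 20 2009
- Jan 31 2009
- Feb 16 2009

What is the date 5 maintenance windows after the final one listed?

Jul 21 2009

Intervals are 1, 6, 11, 16 days — an arithmetic progression with common difference 5.
Next gap: 21 days. Feb 16 2009 + 21 days = Mar 9 2009.
Next gap: 26 days. Mar 9 2009 + 26 days = Apr 4 2009.
Next gap: 31 days. Apr 4 2009 + 31 days = May 5 2009.
Next gap: 36 days. May 5 2009 + 36 days = Jun 10 2009.
Next gap: 41 days. Jun 10 2009 + 41 days = Jul 21 2009.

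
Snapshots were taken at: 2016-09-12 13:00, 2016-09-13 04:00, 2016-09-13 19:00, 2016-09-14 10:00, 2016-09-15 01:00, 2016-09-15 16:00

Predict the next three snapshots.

2016-09-16 07:00, 2016-09-16 22:00, 2016-09-17 13:00

Gaps: 15, 15, 15, 15, 15 hours — each event is 15 hours after the previous one.
2016-09-15 16:00 + 15 h = 2016-09-16 07:00.
2016-09-16 07:00 + 15 h = 2016-09-16 22:00.
2016-09-16 22:00 + 15 h = 2016-09-17 13:00.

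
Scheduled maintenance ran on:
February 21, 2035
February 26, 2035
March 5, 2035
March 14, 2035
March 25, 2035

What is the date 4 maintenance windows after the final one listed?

Gaps: 5, 7, 9, 11 days — each gap is 2 larger than the previous one.
Next gap: 13 days. March 25, 2035 + 13 days = April 7, 2035.
Next gap: 15 days. April 7, 2035 + 15 days = April 22, 2035.
Next gap: 17 days. April 22, 2035 + 17 days = May 9, 2035.
Next gap: 19 days. May 9, 2035 + 19 days = May 28, 2035.

May 28, 2035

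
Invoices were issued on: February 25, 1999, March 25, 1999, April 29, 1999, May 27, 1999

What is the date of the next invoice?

All Thursdays; the gaps (28, 35, 28) vary with month length.
This is the last Thursday of each month.
Last Thursday of June 1999: June 24, 1999.

June 24, 1999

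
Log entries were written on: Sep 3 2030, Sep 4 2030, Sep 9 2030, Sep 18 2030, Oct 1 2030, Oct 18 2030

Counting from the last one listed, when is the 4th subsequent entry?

Feb 3 2031

The spacing grows by 4 each time: 1, 5, 9, 13, 17 days.
Next gap: 21 days. Oct 18 2030 + 21 days = Nov 8 2030.
Next gap: 25 days. Nov 8 2030 + 25 days = Dec 3 2030.
Next gap: 29 days. Dec 3 2030 + 29 days = Jan 1 2031.
Next gap: 33 days. Jan 1 2031 + 33 days = Feb 3 2031.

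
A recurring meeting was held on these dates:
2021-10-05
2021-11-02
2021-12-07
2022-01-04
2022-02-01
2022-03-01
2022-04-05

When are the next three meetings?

2022-05-03, 2022-06-07, 2022-07-05

These are Tuesdays at 28- or 35-day spacing (28, 35, 28, 28, 28, 35).
The pattern: 1st Tuesday of the month.
1st Tuesday of May 2022: 2022-05-03.
June 2022 — 1st Tuesday is 2022-06-07.
1st Tuesday of July 2022: 2022-07-05.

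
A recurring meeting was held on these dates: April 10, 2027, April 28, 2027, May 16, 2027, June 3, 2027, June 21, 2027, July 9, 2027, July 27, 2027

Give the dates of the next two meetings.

August 14, 2027; September 1, 2027

Gaps between consecutive events: 18, 18, 18, 18, 18, 18 days — a constant 18-day interval.
July 27, 2027 + 18 days = August 14, 2027.
August 14, 2027 + 18 days = September 1, 2027.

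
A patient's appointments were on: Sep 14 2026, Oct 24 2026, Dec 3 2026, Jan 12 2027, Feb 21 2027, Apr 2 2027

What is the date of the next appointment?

The spacing is 40, 40, 40, 40, 40 days — always 40 days.
Apr 2 2027 + 40 days = May 12 2027.

May 12 2027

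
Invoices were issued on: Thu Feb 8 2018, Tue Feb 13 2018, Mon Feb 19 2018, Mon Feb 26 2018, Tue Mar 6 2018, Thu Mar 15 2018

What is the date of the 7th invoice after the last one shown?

Intervals are 5, 6, 7, 8, 9 days — an arithmetic progression with common difference 1.
Next gap: 10 days. Thu Mar 15 2018 + 10 days = Sun Mar 25 2018.
Next gap: 11 days. Sun Mar 25 2018 + 11 days = Thu Apr 5 2018.
Next gap: 12 days. Thu Apr 5 2018 + 12 days = Tue Apr 17 2018.
Next gap: 13 days. Tue Apr 17 2018 + 13 days = Mon Apr 30 2018.
Next gap: 14 days. Mon Apr 30 2018 + 14 days = Mon May 14 2018.
Next gap: 15 days. Mon May 14 2018 + 15 days = Tue May 29 2018.
Next gap: 16 days. Tue May 29 2018 + 16 days = Thu Jun 14 2018.

Thu Jun 14 2018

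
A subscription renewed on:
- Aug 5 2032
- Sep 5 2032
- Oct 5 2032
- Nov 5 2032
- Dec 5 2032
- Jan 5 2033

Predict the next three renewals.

Gaps: 31, 30, 31, 30, 31 days — not constant. Every event is on the 5th of the month.
Pattern: the 5th of each month.
February 2033: Feb 5 2033.
March 2033: Mar 5 2033.
Next: April 2033 → Apr 5 2033.

Feb 5 2033, Mar 5 2033, Apr 5 2033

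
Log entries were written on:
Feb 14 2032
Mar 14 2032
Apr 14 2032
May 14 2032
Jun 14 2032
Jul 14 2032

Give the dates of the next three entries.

Aug 14 2032, Sep 14 2032, Oct 14 2032

Gaps: 29, 31, 30, 31, 30 days — not constant. Every event is on the 14th of the month.
Pattern: the 14th of each month.
Next: August 2032 → Aug 14 2032.
September 2032: Sep 14 2032.
Next: October 2032 → Oct 14 2032.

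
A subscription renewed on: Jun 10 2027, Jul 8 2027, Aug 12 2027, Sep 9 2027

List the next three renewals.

Oct 14 2027, Nov 11 2027, Dec 9 2027

All dates are Thursdays, 28, 35, 28 days apart.
Specifically, the 2nd Thursday of each month.
October 2027 — 2nd Thursday is Oct 14 2027.
2nd Thursday of November 2027: Nov 11 2027.
December 2027 — 2nd Thursday is Dec 9 2027.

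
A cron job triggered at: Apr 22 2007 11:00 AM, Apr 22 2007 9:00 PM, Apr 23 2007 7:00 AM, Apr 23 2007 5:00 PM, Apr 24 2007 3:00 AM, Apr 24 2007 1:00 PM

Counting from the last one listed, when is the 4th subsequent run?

Apr 26 2007 5:00 AM

Gaps: 10, 10, 10, 10, 10 hours — each event is 10 hours after the previous one.
Apr 24 2007 1:00 PM + 10 h = Apr 24 2007 11:00 PM.
Apr 24 2007 11:00 PM + 10 h = Apr 25 2007 9:00 AM.
Apr 25 2007 9:00 AM + 10 h = Apr 25 2007 7:00 PM.
Apr 25 2007 7:00 PM + 10 h = Apr 26 2007 5:00 AM.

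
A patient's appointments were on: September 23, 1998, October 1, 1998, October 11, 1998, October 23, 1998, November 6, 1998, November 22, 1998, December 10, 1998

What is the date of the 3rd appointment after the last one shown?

February 14, 1999

The spacing grows by 2 each time: 8, 10, 12, 14, 16, 18 days.
Next gap: 20 days. December 10, 1998 + 20 days = December 30, 1998.
Next gap: 22 days. December 30, 1998 + 22 days = January 21, 1999.
Next gap: 24 days. January 21, 1999 + 24 days = February 14, 1999.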